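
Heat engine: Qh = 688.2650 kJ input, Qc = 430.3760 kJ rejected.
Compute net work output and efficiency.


W = 688.2650 - 430.3760 = 257.8890 kJ
eta = 257.8890 / 688.2650 = 0.3747 = 37.4694%

W = 257.8890 kJ, eta = 37.4694%


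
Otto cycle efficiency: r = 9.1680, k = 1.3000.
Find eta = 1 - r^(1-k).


r^(k-1) = 1.9439
eta = 1 - 1/1.9439 = 0.4856 = 48.5580%

48.5580%


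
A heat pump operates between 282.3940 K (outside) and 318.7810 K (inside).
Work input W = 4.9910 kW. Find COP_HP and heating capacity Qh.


COP = 318.7810 / 36.3870 = 8.7608
Qh = 8.7608 * 4.9910 = 43.7254 kW

COP = 8.7608, Qh = 43.7254 kW


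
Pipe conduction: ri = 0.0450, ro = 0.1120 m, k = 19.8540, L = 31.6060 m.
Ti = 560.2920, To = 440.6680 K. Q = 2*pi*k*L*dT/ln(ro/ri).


dT = 119.6240 K
ln(ro/ri) = 0.9118
Q = 2*pi*19.8540*31.6060*119.6240 / 0.9118 = 517248.0068 W

517248.0068 W


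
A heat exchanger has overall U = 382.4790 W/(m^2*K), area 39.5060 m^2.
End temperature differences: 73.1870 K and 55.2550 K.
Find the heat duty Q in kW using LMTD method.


LMTD = 63.8016 K
Q = 382.4790 * 39.5060 * 63.8016 = 964055.2542 W = 964.0553 kW

964.0553 kW


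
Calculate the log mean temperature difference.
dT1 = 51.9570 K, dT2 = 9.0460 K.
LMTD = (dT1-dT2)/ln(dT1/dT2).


dT1/dT2 = 5.7436
ln(dT1/dT2) = 1.7481
LMTD = 42.9110 / 1.7481 = 24.5473 K

24.5473 K


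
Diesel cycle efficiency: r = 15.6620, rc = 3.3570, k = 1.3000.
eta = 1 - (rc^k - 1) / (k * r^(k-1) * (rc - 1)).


r^(k-1) = 2.2827
rc^k = 4.8277
eta = 0.4528 = 45.2762%

45.2762%


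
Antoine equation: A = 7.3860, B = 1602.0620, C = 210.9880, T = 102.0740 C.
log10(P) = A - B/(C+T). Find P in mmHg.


C+T = 313.0620
B/(C+T) = 5.1174
log10(P) = 7.3860 - 5.1174 = 2.2686
P = 10^2.2686 = 185.6114 mmHg

185.6114 mmHg


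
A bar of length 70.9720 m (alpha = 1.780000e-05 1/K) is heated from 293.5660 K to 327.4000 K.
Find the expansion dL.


dT = 33.8340 K
dL = 1.780000e-05 * 70.9720 * 33.8340 = 0.042743 m
L_final = 71.014743 m

dL = 0.042743 m


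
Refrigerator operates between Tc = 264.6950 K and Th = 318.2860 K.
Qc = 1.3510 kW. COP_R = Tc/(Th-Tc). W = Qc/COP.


COP = 264.6950 / 53.5910 = 4.9392
W = 1.3510 / 4.9392 = 0.2735 kW

COP = 4.9392, W = 0.2735 kW


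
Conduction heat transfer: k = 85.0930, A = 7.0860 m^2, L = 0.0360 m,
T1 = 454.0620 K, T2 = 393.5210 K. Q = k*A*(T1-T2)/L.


dT = 60.5410 K
Q = 85.0930 * 7.0860 * 60.5410 / 0.0360 = 1014009.6141 W

1014009.6141 W


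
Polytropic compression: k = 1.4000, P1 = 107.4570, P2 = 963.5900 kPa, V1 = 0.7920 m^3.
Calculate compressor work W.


(k-1)/k = 0.2857
(P2/P1)^exp = 1.8715
W = 3.5000 * 107.4570 * 0.7920 * (1.8715 - 1) = 259.5919 kJ

259.5919 kJ


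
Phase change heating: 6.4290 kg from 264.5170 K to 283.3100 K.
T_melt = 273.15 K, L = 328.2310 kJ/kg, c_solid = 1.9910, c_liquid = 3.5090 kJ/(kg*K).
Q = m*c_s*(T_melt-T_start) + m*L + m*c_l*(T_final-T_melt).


Q1 (sensible, solid) = 6.4290 * 1.9910 * 8.6330 = 110.5036 kJ
Q2 (latent) = 6.4290 * 328.2310 = 2110.1971 kJ
Q3 (sensible, liquid) = 6.4290 * 3.5090 * 10.1600 = 229.2031 kJ
Q_total = 2449.9038 kJ

2449.9038 kJ


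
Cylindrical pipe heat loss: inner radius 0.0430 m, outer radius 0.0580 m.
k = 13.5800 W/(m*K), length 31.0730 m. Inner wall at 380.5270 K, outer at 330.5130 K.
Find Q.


dT = 50.0140 K
ln(ro/ri) = 0.2992
Q = 2*pi*13.5800*31.0730*50.0140 / 0.2992 = 443129.4009 W

443129.4009 W


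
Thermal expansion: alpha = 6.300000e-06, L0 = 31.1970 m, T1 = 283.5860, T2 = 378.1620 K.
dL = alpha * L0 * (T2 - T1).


dT = 94.5760 K
dL = 6.300000e-06 * 31.1970 * 94.5760 = 0.018588 m
L_final = 31.215588 m

dL = 0.018588 m


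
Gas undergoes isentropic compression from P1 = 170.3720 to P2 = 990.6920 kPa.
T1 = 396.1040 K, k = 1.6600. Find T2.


(k-1)/k = 0.3976
(P2/P1)^exp = 2.0136
T2 = 396.1040 * 2.0136 = 797.5963 K

797.5963 K


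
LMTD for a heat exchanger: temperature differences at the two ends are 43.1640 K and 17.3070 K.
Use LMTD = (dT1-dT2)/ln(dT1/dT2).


dT1/dT2 = 2.4940
ln(dT1/dT2) = 0.9139
LMTD = 25.8570 / 0.9139 = 28.2932 K

28.2932 K


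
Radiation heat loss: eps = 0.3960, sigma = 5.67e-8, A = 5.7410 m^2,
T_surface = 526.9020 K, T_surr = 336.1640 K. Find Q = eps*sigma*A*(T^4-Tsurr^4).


T^4 = 7.7076e+10
Tsurr^4 = 1.2770e+10
Q = 0.3960 * 5.67e-8 * 5.7410 * 6.4306e+10 = 8289.2414 W

8289.2414 W


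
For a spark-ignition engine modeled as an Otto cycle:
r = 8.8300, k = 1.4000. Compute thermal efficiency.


r^(k-1) = 2.3899
eta = 1 - 1/2.3899 = 0.5816 = 58.1577%

58.1577%


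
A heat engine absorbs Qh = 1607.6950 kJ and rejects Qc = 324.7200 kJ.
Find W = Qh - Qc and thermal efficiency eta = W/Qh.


W = 1607.6950 - 324.7200 = 1282.9750 kJ
eta = 1282.9750 / 1607.6950 = 0.7980 = 79.8021%

W = 1282.9750 kJ, eta = 79.8021%


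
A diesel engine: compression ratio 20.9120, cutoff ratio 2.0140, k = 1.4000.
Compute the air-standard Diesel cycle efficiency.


r^(k-1) = 3.3741
rc^k = 2.6649
eta = 0.6524 = 65.2410%

65.2410%


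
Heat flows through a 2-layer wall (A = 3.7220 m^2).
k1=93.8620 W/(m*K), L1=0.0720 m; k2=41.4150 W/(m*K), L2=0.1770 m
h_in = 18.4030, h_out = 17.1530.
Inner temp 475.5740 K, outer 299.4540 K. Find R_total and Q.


R_conv_in = 1/(18.4030*3.7220) = 0.0146
R_1 = 0.0720/(93.8620*3.7220) = 0.0002
R_2 = 0.1770/(41.4150*3.7220) = 0.0011
R_conv_out = 1/(17.1530*3.7220) = 0.0157
R_total = 0.0316 K/W
Q = 176.1200 / 0.0316 = 5570.4101 W

R_total = 0.0316 K/W, Q = 5570.4101 W


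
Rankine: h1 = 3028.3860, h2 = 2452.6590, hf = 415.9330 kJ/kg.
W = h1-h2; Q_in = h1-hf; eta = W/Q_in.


W = 575.7270 kJ/kg
Q_in = 2612.4530 kJ/kg
eta = 0.2204 = 22.0378%

eta = 22.0378%


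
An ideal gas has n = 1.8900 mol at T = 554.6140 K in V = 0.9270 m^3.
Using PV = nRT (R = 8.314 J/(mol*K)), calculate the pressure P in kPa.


P = nRT/V = 1.8900 * 8.314 * 554.6140 / 0.9270
= 8714.9049 / 0.9270 = 9401.1919 Pa = 9.4012 kPa

9.4012 kPa


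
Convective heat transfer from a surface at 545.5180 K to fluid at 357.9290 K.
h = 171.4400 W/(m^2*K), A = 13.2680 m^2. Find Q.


dT = 187.5890 K
Q = 171.4400 * 13.2680 * 187.5890 = 426702.3053 W

426702.3053 W


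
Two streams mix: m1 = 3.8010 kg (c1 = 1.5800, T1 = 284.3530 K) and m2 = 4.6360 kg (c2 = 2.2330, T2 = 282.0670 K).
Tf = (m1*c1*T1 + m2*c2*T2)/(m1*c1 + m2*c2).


num = 4627.7153
den = 16.3578
Tf = 282.9063 K

282.9063 K


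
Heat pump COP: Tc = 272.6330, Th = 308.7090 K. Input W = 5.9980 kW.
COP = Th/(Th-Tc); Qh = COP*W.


COP = 308.7090 / 36.0760 = 8.5572
Qh = 8.5572 * 5.9980 = 51.3260 kW

COP = 8.5572, Qh = 51.3260 kW


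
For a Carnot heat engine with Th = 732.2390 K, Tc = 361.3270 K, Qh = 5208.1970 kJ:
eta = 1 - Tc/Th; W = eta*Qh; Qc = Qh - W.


eta = 1 - 361.3270/732.2390 = 0.5065
W = 0.5065 * 5208.1970 = 2638.1861 kJ
Qc = 5208.1970 - 2638.1861 = 2570.0109 kJ

eta = 50.6545%, W = 2638.1861 kJ, Qc = 2570.0109 kJ


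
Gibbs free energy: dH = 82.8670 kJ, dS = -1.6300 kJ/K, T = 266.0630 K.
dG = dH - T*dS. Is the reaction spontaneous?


T*dS = 266.0630 * -1.6300 = -433.6827 kJ
dG = 82.8670 + 433.6827 = 516.5497 kJ (non-spontaneous)

dG = 516.5497 kJ, non-spontaneous


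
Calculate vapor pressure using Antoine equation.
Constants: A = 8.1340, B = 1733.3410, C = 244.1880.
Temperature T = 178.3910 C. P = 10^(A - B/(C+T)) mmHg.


C+T = 422.5790
B/(C+T) = 4.1018
log10(P) = 8.1340 - 4.1018 = 4.0322
P = 10^4.0322 = 10769.2316 mmHg

10769.2316 mmHg


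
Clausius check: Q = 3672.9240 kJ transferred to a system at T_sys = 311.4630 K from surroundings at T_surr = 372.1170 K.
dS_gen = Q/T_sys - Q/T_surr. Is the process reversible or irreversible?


dS_sys = 3672.9240/311.4630 = 11.7925 kJ/K
dS_surr = -3672.9240/372.1170 = -9.8703 kJ/K
dS_gen = 11.7925 - 9.8703 = 1.9221 kJ/K (irreversible)

dS_gen = 1.9221 kJ/K, irreversible


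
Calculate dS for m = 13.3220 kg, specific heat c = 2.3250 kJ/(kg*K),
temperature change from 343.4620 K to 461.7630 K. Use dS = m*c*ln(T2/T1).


T2/T1 = 1.3444
ln(T2/T1) = 0.2960
dS = 13.3220 * 2.3250 * 0.2960 = 9.1674 kJ/K

9.1674 kJ/K


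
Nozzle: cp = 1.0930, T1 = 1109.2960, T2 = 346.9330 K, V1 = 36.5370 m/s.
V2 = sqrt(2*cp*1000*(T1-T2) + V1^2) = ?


dT = 762.3630 K
2*cp*1000*dT = 1666525.5180
V1^2 = 1334.9524
V2 = sqrt(1667860.4704) = 1291.4567 m/s

1291.4567 m/s


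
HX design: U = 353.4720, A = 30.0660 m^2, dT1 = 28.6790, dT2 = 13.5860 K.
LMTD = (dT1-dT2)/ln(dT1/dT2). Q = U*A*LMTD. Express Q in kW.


LMTD = 20.2014 K
Q = 353.4720 * 30.0660 * 20.2014 = 214690.4869 W = 214.6905 kW

214.6905 kW


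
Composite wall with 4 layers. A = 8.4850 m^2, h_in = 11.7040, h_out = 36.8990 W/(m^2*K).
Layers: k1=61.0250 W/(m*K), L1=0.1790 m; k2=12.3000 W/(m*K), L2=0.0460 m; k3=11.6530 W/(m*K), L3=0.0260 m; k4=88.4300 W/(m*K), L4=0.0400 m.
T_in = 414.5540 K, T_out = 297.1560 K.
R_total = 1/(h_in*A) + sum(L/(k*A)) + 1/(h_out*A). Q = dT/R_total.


R_conv_in = 1/(11.7040*8.4850) = 0.0101
R_1 = 0.1790/(61.0250*8.4850) = 0.0003
R_2 = 0.0460/(12.3000*8.4850) = 0.0004
R_3 = 0.0260/(11.6530*8.4850) = 0.0003
R_4 = 0.0400/(88.4300*8.4850) = 5.3310e-05
R_conv_out = 1/(36.8990*8.4850) = 0.0032
R_total = 0.0144 K/W
Q = 117.3980 / 0.0144 = 8171.7358 W

R_total = 0.0144 K/W, Q = 8171.7358 W


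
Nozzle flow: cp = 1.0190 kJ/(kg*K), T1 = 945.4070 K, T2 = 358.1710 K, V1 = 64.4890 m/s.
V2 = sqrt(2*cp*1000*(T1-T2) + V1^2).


dT = 587.2360 K
2*cp*1000*dT = 1196786.9680
V1^2 = 4158.8311
V2 = sqrt(1200945.7991) = 1095.8767 m/s

1095.8767 m/s


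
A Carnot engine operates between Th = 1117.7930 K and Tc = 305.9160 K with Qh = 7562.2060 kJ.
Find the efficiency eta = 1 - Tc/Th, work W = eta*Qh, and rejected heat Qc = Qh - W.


eta = 1 - 305.9160/1117.7930 = 0.7263
W = 0.7263 * 7562.2060 = 5492.5922 kJ
Qc = 7562.2060 - 5492.5922 = 2069.6138 kJ

eta = 72.6321%, W = 5492.5922 kJ, Qc = 2069.6138 kJ


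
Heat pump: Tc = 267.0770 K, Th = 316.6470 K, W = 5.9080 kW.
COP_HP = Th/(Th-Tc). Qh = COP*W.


COP = 316.6470 / 49.5700 = 6.3879
Qh = 6.3879 * 5.9080 = 37.7396 kW

COP = 6.3879, Qh = 37.7396 kW


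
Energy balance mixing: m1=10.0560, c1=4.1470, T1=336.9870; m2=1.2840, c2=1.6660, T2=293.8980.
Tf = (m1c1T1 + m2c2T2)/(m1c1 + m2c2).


num = 14681.8002
den = 43.8414
Tf = 334.8846 K

334.8846 K


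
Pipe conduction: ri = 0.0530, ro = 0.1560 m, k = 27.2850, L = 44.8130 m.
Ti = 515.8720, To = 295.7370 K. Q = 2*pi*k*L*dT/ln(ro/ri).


dT = 220.1350 K
ln(ro/ri) = 1.0796
Q = 2*pi*27.2850*44.8130*220.1350 / 1.0796 = 1566565.3328 W

1566565.3328 W


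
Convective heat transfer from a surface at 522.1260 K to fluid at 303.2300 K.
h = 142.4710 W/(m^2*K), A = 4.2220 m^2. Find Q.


dT = 218.8960 K
Q = 142.4710 * 4.2220 * 218.8960 = 131668.6938 W

131668.6938 W


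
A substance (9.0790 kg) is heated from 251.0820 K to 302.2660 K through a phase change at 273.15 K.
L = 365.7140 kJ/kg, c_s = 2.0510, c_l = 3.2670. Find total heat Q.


Q1 (sensible, solid) = 9.0790 * 2.0510 * 22.0680 = 410.9289 kJ
Q2 (latent) = 9.0790 * 365.7140 = 3320.3174 kJ
Q3 (sensible, liquid) = 9.0790 * 3.2670 * 29.1160 = 863.6124 kJ
Q_total = 4594.8587 kJ

4594.8587 kJ


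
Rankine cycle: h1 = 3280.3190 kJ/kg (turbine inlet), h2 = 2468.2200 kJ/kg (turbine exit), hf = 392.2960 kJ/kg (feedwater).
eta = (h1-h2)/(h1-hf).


W = 812.0990 kJ/kg
Q_in = 2888.0230 kJ/kg
eta = 0.2812 = 28.1195%

eta = 28.1195%


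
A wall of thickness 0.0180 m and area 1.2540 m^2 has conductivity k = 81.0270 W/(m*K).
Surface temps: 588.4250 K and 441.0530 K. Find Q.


dT = 147.3720 K
Q = 81.0270 * 1.2540 * 147.3720 / 0.0180 = 831897.4027 W

831897.4027 W


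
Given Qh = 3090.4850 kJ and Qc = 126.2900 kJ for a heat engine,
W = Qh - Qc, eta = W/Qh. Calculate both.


W = 3090.4850 - 126.2900 = 2964.1950 kJ
eta = 2964.1950 / 3090.4850 = 0.9591 = 95.9136%

W = 2964.1950 kJ, eta = 95.9136%


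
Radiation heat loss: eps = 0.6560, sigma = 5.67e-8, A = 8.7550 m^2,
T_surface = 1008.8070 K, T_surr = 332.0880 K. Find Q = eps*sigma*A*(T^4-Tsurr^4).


T^4 = 1.0357e+12
Tsurr^4 = 1.2162e+10
Q = 0.6560 * 5.67e-8 * 8.7550 * 1.0235e+12 = 333307.6492 W

333307.6492 W


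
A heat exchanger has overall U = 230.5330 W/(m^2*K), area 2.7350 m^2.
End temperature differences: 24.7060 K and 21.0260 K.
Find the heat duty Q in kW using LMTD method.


LMTD = 22.8166 K
Q = 230.5330 * 2.7350 * 22.8166 = 14386.0182 W = 14.3860 kW

14.3860 kW


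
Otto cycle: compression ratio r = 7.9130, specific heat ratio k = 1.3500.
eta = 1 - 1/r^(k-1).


r^(k-1) = 2.0626
eta = 1 - 1/2.0626 = 0.5152 = 51.5180%

51.5180%


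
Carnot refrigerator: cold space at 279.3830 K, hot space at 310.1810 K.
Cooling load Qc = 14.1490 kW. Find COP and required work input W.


COP = 279.3830 / 30.7980 = 9.0715
W = 14.1490 / 9.0715 = 1.5597 kW

COP = 9.0715, W = 1.5597 kW


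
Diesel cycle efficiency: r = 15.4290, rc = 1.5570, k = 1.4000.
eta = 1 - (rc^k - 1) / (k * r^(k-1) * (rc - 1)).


r^(k-1) = 2.9877
rc^k = 1.8587
eta = 0.6314 = 63.1437%

63.1437%


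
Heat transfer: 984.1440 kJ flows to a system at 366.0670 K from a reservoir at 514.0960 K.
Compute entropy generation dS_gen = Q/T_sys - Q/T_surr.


dS_sys = 984.1440/366.0670 = 2.6884 kJ/K
dS_surr = -984.1440/514.0960 = -1.9143 kJ/K
dS_gen = 2.6884 - 1.9143 = 0.7741 kJ/K (irreversible)

dS_gen = 0.7741 kJ/K, irreversible


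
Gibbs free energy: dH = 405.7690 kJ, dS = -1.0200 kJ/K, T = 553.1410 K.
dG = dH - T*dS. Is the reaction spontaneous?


T*dS = 553.1410 * -1.0200 = -564.2038 kJ
dG = 405.7690 + 564.2038 = 969.9728 kJ (non-spontaneous)

dG = 969.9728 kJ, non-spontaneous


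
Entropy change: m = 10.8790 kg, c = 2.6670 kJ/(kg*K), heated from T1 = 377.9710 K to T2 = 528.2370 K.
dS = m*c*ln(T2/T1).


T2/T1 = 1.3976
ln(T2/T1) = 0.3347
dS = 10.8790 * 2.6670 * 0.3347 = 9.7119 kJ/K

9.7119 kJ/K


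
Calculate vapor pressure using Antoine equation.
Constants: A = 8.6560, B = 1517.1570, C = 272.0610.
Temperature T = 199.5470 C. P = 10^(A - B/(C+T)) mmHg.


C+T = 471.6080
B/(C+T) = 3.2170
log10(P) = 8.6560 - 3.2170 = 5.4390
P = 10^5.4390 = 274797.3794 mmHg

274797.3794 mmHg


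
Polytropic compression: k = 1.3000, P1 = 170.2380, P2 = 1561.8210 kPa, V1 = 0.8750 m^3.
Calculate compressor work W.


(k-1)/k = 0.2308
(P2/P1)^exp = 1.6678
W = 4.3333 * 170.2380 * 0.8750 * (1.6678 - 1) = 431.0273 kJ

431.0273 kJ


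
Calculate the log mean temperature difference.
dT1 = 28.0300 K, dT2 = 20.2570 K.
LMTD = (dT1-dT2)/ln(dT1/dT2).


dT1/dT2 = 1.3837
ln(dT1/dT2) = 0.3248
LMTD = 7.7730 / 0.3248 = 23.9335 K

23.9335 K


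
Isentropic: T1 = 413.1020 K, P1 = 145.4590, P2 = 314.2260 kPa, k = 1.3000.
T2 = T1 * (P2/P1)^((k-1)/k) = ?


(k-1)/k = 0.2308
(P2/P1)^exp = 1.1945
T2 = 413.1020 * 1.1945 = 493.4577 K

493.4577 K


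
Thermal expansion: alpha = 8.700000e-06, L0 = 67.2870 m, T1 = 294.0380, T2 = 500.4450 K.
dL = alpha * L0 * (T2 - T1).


dT = 206.4070 K
dL = 8.700000e-06 * 67.2870 * 206.4070 = 0.120830 m
L_final = 67.407830 m

dL = 0.120830 m


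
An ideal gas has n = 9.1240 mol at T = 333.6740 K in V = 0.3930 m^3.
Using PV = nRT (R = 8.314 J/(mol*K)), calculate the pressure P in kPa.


P = nRT/V = 9.1240 * 8.314 * 333.6740 / 0.3930
= 25311.4873 / 0.3930 = 64405.8200 Pa = 64.4058 kPa

64.4058 kPa


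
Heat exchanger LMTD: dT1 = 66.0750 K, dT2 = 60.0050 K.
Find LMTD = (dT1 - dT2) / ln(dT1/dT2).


dT1/dT2 = 1.1012
ln(dT1/dT2) = 0.0964
LMTD = 6.0700 / 0.0964 = 62.9913 K

62.9913 K


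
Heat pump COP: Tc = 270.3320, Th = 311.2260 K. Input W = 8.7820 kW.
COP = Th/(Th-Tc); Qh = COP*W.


COP = 311.2260 / 40.8940 = 7.6106
Qh = 7.6106 * 8.7820 = 66.8359 kW

COP = 7.6106, Qh = 66.8359 kW


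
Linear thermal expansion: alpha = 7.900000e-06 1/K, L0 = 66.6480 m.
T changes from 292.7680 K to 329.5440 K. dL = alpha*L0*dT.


dT = 36.7760 K
dL = 7.900000e-06 * 66.6480 * 36.7760 = 0.019363 m
L_final = 66.667363 m

dL = 0.019363 m


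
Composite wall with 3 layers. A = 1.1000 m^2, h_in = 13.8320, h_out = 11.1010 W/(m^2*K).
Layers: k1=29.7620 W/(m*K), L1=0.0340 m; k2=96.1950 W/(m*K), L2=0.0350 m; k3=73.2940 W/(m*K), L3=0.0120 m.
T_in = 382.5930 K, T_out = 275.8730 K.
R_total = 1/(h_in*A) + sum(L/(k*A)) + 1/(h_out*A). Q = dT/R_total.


R_conv_in = 1/(13.8320*1.1000) = 0.0657
R_1 = 0.0340/(29.7620*1.1000) = 0.0010
R_2 = 0.0350/(96.1950*1.1000) = 0.0003
R_3 = 0.0120/(73.2940*1.1000) = 0.0001
R_conv_out = 1/(11.1010*1.1000) = 0.0819
R_total = 0.1491 K/W
Q = 106.7200 / 0.1491 = 715.5952 W

R_total = 0.1491 K/W, Q = 715.5952 W


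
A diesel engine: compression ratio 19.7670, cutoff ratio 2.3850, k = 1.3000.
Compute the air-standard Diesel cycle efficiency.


r^(k-1) = 2.4478
rc^k = 3.0955
eta = 0.5245 = 52.4535%

52.4535%


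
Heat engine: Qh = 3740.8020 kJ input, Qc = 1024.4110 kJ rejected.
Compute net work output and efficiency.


W = 3740.8020 - 1024.4110 = 2716.3910 kJ
eta = 2716.3910 / 3740.8020 = 0.7262 = 72.6152%

W = 2716.3910 kJ, eta = 72.6152%


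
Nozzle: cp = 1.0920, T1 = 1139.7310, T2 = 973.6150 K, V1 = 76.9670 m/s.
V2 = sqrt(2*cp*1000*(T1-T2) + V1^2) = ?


dT = 166.1160 K
2*cp*1000*dT = 362797.3440
V1^2 = 5923.9191
V2 = sqrt(368721.2631) = 607.2242 m/s

607.2242 m/s


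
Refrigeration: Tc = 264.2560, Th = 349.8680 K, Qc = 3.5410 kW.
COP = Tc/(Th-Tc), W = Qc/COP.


COP = 264.2560 / 85.6120 = 3.0867
W = 3.5410 / 3.0867 = 1.1472 kW

COP = 3.0867, W = 1.1472 kW


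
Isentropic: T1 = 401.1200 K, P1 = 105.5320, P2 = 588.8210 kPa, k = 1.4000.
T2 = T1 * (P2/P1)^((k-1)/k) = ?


(k-1)/k = 0.2857
(P2/P1)^exp = 1.6342
T2 = 401.1200 * 1.6342 = 655.5236 K

655.5236 K


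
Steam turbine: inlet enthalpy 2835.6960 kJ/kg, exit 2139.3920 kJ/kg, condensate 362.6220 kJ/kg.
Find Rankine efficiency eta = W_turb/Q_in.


W = 696.3040 kJ/kg
Q_in = 2473.0740 kJ/kg
eta = 0.2816 = 28.1554%

eta = 28.1554%


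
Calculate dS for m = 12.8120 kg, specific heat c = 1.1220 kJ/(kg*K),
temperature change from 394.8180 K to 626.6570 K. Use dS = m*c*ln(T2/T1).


T2/T1 = 1.5872
ln(T2/T1) = 0.4620
dS = 12.8120 * 1.1220 * 0.4620 = 6.6409 kJ/K

6.6409 kJ/K


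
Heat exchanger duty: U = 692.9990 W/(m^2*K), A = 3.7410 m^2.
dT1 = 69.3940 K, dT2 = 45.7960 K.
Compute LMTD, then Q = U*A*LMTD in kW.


LMTD = 56.7801 K
Q = 692.9990 * 3.7410 * 56.7801 = 147202.8275 W = 147.2028 kW

147.2028 kW


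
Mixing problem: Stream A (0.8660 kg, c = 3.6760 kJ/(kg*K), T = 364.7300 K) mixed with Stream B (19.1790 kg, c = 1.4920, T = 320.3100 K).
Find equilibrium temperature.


num = 10326.7797
den = 31.7985
Tf = 324.7570 K

324.7570 K


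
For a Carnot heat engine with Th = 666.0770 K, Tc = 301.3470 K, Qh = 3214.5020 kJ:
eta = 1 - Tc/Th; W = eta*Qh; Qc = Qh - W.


eta = 1 - 301.3470/666.0770 = 0.5476
W = 0.5476 * 3214.5020 = 1760.1949 kJ
Qc = 3214.5020 - 1760.1949 = 1454.3071 kJ

eta = 54.7579%, W = 1760.1949 kJ, Qc = 1454.3071 kJ


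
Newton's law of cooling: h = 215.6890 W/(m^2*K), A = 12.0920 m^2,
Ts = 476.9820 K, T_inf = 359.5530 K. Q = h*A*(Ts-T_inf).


dT = 117.4290 K
Q = 215.6890 * 12.0920 * 117.4290 = 306267.9122 W

306267.9122 W


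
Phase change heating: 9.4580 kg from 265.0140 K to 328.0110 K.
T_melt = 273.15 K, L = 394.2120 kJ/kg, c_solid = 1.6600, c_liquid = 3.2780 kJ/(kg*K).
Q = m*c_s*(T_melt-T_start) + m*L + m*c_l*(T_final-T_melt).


Q1 (sensible, solid) = 9.4580 * 1.6600 * 8.1360 = 127.7375 kJ
Q2 (latent) = 9.4580 * 394.2120 = 3728.4571 kJ
Q3 (sensible, liquid) = 9.4580 * 3.2780 * 54.8610 = 1700.8734 kJ
Q_total = 5557.0679 kJ

5557.0679 kJ


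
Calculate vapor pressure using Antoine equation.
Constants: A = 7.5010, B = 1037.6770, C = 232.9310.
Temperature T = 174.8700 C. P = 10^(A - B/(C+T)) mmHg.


C+T = 407.8010
B/(C+T) = 2.5446
log10(P) = 7.5010 - 2.5446 = 4.9564
P = 10^4.9564 = 90455.0711 mmHg

90455.0711 mmHg


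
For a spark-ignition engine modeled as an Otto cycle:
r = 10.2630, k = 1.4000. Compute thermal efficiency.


r^(k-1) = 2.5381
eta = 1 - 1/2.5381 = 0.6060 = 60.6005%

60.6005%


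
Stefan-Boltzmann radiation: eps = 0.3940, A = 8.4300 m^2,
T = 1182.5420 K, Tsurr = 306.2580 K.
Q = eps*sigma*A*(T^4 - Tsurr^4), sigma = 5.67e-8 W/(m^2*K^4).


T^4 = 1.9555e+12
Tsurr^4 = 8.7973e+09
Q = 0.3940 * 5.67e-8 * 8.4300 * 1.9467e+12 = 366619.0270 W

366619.0270 W


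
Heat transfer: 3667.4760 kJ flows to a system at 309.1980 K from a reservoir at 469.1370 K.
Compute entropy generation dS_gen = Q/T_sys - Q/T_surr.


dS_sys = 3667.4760/309.1980 = 11.8613 kJ/K
dS_surr = -3667.4760/469.1370 = -7.8175 kJ/K
dS_gen = 11.8613 - 7.8175 = 4.0438 kJ/K (irreversible)

dS_gen = 4.0438 kJ/K, irreversible


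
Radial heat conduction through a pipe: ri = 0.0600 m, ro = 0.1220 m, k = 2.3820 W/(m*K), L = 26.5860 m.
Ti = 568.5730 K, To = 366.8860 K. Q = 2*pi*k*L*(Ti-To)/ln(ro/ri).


dT = 201.6870 K
ln(ro/ri) = 0.7097
Q = 2*pi*2.3820*26.5860*201.6870 / 0.7097 = 113081.6452 W

113081.6452 W


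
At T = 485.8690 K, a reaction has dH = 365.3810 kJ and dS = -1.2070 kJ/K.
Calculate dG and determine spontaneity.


T*dS = 485.8690 * -1.2070 = -586.4439 kJ
dG = 365.3810 + 586.4439 = 951.8249 kJ (non-spontaneous)

dG = 951.8249 kJ, non-spontaneous


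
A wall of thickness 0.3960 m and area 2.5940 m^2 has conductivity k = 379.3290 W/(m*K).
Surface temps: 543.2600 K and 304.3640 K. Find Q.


dT = 238.8960 K
Q = 379.3290 * 2.5940 * 238.8960 / 0.3960 = 593607.9519 W

593607.9519 W


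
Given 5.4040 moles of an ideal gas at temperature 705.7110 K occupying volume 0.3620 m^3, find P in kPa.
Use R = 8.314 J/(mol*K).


P = nRT/V = 5.4040 * 8.314 * 705.7110 / 0.3620
= 31706.7879 / 0.3620 = 87587.8119 Pa = 87.5878 kPa

87.5878 kPa


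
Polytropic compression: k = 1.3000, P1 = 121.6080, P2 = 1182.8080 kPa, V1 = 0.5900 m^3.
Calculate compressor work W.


(k-1)/k = 0.2308
(P2/P1)^exp = 1.6904
W = 4.3333 * 121.6080 * 0.5900 * (1.6904 - 1) = 214.6524 kJ

214.6524 kJ


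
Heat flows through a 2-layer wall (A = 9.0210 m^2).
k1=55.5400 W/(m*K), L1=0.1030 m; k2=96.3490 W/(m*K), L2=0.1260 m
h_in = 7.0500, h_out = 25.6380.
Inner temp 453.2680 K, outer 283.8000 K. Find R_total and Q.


R_conv_in = 1/(7.0500*9.0210) = 0.0157
R_1 = 0.1030/(55.5400*9.0210) = 0.0002
R_2 = 0.1260/(96.3490*9.0210) = 0.0001
R_conv_out = 1/(25.6380*9.0210) = 0.0043
R_total = 0.0204 K/W
Q = 169.4680 / 0.0204 = 8308.0477 W

R_total = 0.0204 K/W, Q = 8308.0477 W


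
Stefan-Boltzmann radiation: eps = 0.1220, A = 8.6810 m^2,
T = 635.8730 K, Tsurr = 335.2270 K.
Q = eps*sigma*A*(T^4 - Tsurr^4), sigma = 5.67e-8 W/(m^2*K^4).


T^4 = 1.6349e+11
Tsurr^4 = 1.2629e+10
Q = 0.1220 * 5.67e-8 * 8.6810 * 1.5086e+11 = 9058.9999 W

9058.9999 W


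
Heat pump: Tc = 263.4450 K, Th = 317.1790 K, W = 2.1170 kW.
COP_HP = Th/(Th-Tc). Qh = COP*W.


COP = 317.1790 / 53.7340 = 5.9028
Qh = 5.9028 * 2.1170 = 12.4961 kW

COP = 5.9028, Qh = 12.4961 kW


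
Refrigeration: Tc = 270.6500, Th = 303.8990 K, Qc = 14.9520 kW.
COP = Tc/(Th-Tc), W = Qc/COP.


COP = 270.6500 / 33.2490 = 8.1401
W = 14.9520 / 8.1401 = 1.8368 kW

COP = 8.1401, W = 1.8368 kW


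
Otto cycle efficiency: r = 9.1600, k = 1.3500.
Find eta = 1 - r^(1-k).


r^(k-1) = 2.1710
eta = 1 - 1/2.1710 = 0.5394 = 53.9387%

53.9387%


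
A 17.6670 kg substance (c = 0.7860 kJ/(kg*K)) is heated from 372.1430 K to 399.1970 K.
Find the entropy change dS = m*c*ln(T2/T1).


T2/T1 = 1.0727
ln(T2/T1) = 0.0702
dS = 17.6670 * 0.7860 * 0.0702 = 0.9745 kJ/K

0.9745 kJ/K


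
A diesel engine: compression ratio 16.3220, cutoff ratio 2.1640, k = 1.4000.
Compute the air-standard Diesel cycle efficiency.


r^(k-1) = 3.0557
rc^k = 2.9469
eta = 0.6090 = 60.9028%

60.9028%


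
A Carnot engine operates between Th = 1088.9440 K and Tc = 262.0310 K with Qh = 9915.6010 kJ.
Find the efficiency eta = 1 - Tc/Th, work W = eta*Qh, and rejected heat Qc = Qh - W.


eta = 1 - 262.0310/1088.9440 = 0.7594
W = 0.7594 * 9915.6010 = 7529.6245 kJ
Qc = 9915.6010 - 7529.6245 = 2385.9765 kJ

eta = 75.9371%, W = 7529.6245 kJ, Qc = 2385.9765 kJ


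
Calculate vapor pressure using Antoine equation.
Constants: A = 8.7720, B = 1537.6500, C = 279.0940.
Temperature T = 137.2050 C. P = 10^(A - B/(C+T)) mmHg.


C+T = 416.2990
B/(C+T) = 3.6936
log10(P) = 8.7720 - 3.6936 = 5.0784
P = 10^5.0784 = 119779.0186 mmHg

119779.0186 mmHg


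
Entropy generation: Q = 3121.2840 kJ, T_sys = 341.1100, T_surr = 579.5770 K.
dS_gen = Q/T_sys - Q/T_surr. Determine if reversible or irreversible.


dS_sys = 3121.2840/341.1100 = 9.1504 kJ/K
dS_surr = -3121.2840/579.5770 = -5.3855 kJ/K
dS_gen = 9.1504 - 5.3855 = 3.7649 kJ/K (irreversible)

dS_gen = 3.7649 kJ/K, irreversible


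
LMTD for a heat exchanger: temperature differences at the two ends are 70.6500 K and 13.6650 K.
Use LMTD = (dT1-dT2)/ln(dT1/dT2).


dT1/dT2 = 5.1701
ln(dT1/dT2) = 1.6429
LMTD = 56.9850 / 1.6429 = 34.6856 K

34.6856 K


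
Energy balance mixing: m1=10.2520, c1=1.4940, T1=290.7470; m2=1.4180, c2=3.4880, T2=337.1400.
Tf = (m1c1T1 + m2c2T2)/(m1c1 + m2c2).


num = 6120.7120
den = 20.2625
Tf = 302.0713 K

302.0713 K


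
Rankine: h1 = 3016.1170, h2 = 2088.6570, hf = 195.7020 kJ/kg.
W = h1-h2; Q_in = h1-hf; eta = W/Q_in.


W = 927.4600 kJ/kg
Q_in = 2820.4150 kJ/kg
eta = 0.3288 = 32.8838%

eta = 32.8838%


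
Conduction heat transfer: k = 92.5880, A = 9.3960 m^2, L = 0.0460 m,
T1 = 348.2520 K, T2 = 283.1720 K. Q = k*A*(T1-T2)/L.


dT = 65.0800 K
Q = 92.5880 * 9.3960 * 65.0800 / 0.0460 = 1230799.8189 W

1230799.8189 W


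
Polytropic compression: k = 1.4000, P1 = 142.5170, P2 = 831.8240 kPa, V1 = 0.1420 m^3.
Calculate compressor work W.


(k-1)/k = 0.2857
(P2/P1)^exp = 1.6554
W = 3.5000 * 142.5170 * 0.1420 * (1.6554 - 1) = 46.4229 kJ

46.4229 kJ


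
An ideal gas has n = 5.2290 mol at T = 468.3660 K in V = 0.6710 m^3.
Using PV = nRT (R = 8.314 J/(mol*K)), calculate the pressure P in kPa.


P = nRT/V = 5.2290 * 8.314 * 468.3660 / 0.6710
= 20361.6995 / 0.6710 = 30345.3047 Pa = 30.3453 kPa

30.3453 kPa


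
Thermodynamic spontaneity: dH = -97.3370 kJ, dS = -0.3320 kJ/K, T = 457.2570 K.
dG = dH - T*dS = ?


T*dS = 457.2570 * -0.3320 = -151.8093 kJ
dG = -97.3370 + 151.8093 = 54.4723 kJ (non-spontaneous)

dG = 54.4723 kJ, non-spontaneous


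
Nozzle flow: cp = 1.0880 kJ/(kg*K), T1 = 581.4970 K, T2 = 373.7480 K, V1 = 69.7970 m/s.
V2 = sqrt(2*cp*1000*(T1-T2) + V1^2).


dT = 207.7490 K
2*cp*1000*dT = 452061.8240
V1^2 = 4871.6212
V2 = sqrt(456933.4452) = 675.9685 m/s

675.9685 m/s


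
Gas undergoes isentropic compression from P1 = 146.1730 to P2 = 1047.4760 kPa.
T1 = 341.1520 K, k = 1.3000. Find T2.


(k-1)/k = 0.2308
(P2/P1)^exp = 1.5753
T2 = 341.1520 * 1.5753 = 537.4270 K

537.4270 K


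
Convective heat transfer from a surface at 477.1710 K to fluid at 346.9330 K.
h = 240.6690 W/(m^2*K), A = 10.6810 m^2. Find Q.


dT = 130.2380 K
Q = 240.6690 * 10.6810 * 130.2380 = 334787.9259 W

334787.9259 W


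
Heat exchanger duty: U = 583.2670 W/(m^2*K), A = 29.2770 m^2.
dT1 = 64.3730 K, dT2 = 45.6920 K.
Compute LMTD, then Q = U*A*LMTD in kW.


LMTD = 54.4999 K
Q = 583.2670 * 29.2770 * 54.4999 = 930657.6422 W = 930.6576 kW

930.6576 kW


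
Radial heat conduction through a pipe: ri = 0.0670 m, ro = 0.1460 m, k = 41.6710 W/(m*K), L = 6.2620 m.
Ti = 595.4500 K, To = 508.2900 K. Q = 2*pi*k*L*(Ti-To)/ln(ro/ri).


dT = 87.1600 K
ln(ro/ri) = 0.7789
Q = 2*pi*41.6710*6.2620*87.1600 / 0.7789 = 183465.5658 W

183465.5658 W


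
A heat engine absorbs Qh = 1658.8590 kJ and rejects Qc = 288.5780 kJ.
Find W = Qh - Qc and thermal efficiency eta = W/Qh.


W = 1658.8590 - 288.5780 = 1370.2810 kJ
eta = 1370.2810 / 1658.8590 = 0.8260 = 82.6038%

W = 1370.2810 kJ, eta = 82.6038%


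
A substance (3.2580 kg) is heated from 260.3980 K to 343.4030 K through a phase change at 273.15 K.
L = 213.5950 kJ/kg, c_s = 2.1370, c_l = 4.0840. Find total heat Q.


Q1 (sensible, solid) = 3.2580 * 2.1370 * 12.7520 = 88.7838 kJ
Q2 (latent) = 3.2580 * 213.5950 = 695.8925 kJ
Q3 (sensible, liquid) = 3.2580 * 4.0840 * 70.2530 = 934.7634 kJ
Q_total = 1719.4397 kJ

1719.4397 kJ


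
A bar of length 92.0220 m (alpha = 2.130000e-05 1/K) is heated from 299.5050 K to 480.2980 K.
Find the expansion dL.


dT = 180.7930 K
dL = 2.130000e-05 * 92.0220 * 180.7930 = 0.354367 m
L_final = 92.376367 m

dL = 0.354367 m


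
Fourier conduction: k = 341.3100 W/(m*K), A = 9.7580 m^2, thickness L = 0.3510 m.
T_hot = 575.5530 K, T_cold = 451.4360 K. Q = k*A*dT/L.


dT = 124.1170 K
Q = 341.3100 * 9.7580 * 124.1170 / 0.3510 = 1177698.1150 W

1177698.1150 W


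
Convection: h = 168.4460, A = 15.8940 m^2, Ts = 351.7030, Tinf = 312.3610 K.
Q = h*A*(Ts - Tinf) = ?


dT = 39.3420 K
Q = 168.4460 * 15.8940 * 39.3420 = 105329.5782 W

105329.5782 W


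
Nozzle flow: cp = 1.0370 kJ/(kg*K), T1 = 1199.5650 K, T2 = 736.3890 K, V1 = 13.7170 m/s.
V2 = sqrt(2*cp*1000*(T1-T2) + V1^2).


dT = 463.1760 K
2*cp*1000*dT = 960627.0240
V1^2 = 188.1561
V2 = sqrt(960815.1801) = 980.2118 m/s

980.2118 m/s


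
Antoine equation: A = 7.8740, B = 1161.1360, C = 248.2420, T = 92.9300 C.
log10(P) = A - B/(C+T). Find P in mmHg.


C+T = 341.1720
B/(C+T) = 3.4034
log10(P) = 7.8740 - 3.4034 = 4.4706
P = 10^4.4706 = 29554.6451 mmHg

29554.6451 mmHg


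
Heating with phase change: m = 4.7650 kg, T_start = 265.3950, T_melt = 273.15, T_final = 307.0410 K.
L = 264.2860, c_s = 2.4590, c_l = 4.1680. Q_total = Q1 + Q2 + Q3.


Q1 (sensible, solid) = 4.7650 * 2.4590 * 7.7550 = 90.8664 kJ
Q2 (latent) = 4.7650 * 264.2860 = 1259.3228 kJ
Q3 (sensible, liquid) = 4.7650 * 4.1680 * 33.8910 = 673.0929 kJ
Q_total = 2023.2821 kJ

2023.2821 kJ


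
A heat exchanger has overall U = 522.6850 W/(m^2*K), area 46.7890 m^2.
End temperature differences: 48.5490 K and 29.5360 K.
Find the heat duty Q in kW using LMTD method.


LMTD = 38.2583 K
Q = 522.6850 * 46.7890 * 38.2583 = 935642.0826 W = 935.6421 kW

935.6421 kW


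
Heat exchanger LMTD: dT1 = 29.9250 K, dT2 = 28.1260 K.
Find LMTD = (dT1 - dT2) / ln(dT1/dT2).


dT1/dT2 = 1.0640
ln(dT1/dT2) = 0.0620
LMTD = 1.7990 / 0.0620 = 29.0162 K

29.0162 K


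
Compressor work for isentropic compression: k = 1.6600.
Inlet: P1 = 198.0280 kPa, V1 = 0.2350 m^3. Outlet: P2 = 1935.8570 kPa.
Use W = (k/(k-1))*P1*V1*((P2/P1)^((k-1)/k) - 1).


(k-1)/k = 0.3976
(P2/P1)^exp = 2.4756
W = 2.5152 * 198.0280 * 0.2350 * (2.4756 - 1) = 172.7088 kJ

172.7088 kJ


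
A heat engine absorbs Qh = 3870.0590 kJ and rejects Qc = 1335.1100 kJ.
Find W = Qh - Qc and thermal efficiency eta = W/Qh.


W = 3870.0590 - 1335.1100 = 2534.9490 kJ
eta = 2534.9490 / 3870.0590 = 0.6550 = 65.5016%

W = 2534.9490 kJ, eta = 65.5016%


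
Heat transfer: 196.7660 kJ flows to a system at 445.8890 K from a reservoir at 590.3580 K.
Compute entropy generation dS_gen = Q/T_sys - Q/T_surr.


dS_sys = 196.7660/445.8890 = 0.4413 kJ/K
dS_surr = -196.7660/590.3580 = -0.3333 kJ/K
dS_gen = 0.4413 - 0.3333 = 0.1080 kJ/K (irreversible)

dS_gen = 0.1080 kJ/K, irreversible


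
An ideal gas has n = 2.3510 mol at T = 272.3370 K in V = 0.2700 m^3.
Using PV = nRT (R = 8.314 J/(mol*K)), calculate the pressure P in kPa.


P = nRT/V = 2.3510 * 8.314 * 272.3370 / 0.2700
= 5323.1573 / 0.2700 = 19715.3973 Pa = 19.7154 kPa

19.7154 kPa


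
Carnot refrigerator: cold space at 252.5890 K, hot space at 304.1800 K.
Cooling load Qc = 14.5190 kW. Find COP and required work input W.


COP = 252.5890 / 51.5910 = 4.8960
W = 14.5190 / 4.8960 = 2.9655 kW

COP = 4.8960, W = 2.9655 kW


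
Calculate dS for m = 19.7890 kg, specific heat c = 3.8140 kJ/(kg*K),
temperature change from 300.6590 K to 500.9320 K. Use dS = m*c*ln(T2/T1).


T2/T1 = 1.6661
ln(T2/T1) = 0.5105
dS = 19.7890 * 3.8140 * 0.5105 = 38.5296 kJ/K

38.5296 kJ/K


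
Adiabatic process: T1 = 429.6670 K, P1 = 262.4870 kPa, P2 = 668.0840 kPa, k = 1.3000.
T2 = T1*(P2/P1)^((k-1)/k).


(k-1)/k = 0.2308
(P2/P1)^exp = 1.2406
T2 = 429.6670 * 1.2406 = 533.0408 K

533.0408 K


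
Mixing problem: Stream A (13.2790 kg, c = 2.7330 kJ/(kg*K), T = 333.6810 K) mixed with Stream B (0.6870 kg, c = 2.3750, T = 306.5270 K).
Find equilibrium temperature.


num = 12609.9235
den = 37.9231
Tf = 332.5127 K

332.5127 K


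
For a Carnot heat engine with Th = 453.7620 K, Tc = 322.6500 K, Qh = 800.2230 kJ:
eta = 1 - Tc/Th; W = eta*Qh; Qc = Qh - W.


eta = 1 - 322.6500/453.7620 = 0.2889
W = 0.2889 * 800.2230 = 231.2200 kJ
Qc = 800.2230 - 231.2200 = 569.0030 kJ

eta = 28.8944%, W = 231.2200 kJ, Qc = 569.0030 kJ


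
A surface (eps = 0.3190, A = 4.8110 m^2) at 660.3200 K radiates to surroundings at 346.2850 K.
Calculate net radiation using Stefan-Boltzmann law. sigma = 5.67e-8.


T^4 = 1.9012e+11
Tsurr^4 = 1.4379e+10
Q = 0.3190 * 5.67e-8 * 4.8110 * 1.7574e+11 = 15292.2321 W

15292.2321 W


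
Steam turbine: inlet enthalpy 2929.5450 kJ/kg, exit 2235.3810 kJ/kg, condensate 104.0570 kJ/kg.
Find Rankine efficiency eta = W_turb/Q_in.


W = 694.1640 kJ/kg
Q_in = 2825.4880 kJ/kg
eta = 0.2457 = 24.5679%

eta = 24.5679%


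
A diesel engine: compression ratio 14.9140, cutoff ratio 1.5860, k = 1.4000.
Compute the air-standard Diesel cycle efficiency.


r^(k-1) = 2.9474
rc^k = 1.9073
eta = 0.6248 = 62.4769%

62.4769%


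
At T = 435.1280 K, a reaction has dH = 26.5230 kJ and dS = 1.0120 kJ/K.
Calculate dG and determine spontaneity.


T*dS = 435.1280 * 1.0120 = 440.3495 kJ
dG = 26.5230 - 440.3495 = -413.8265 kJ (spontaneous)

dG = -413.8265 kJ, spontaneous


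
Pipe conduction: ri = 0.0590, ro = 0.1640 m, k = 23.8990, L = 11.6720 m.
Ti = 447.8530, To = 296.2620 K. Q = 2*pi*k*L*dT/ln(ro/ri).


dT = 151.5910 K
ln(ro/ri) = 1.0223
Q = 2*pi*23.8990*11.6720*151.5910 / 1.0223 = 259888.8341 W

259888.8341 W


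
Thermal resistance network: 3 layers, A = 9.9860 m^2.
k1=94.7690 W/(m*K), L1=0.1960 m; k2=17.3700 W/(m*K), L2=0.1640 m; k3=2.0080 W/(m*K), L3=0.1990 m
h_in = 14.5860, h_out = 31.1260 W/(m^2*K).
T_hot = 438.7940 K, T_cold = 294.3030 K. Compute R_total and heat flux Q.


R_conv_in = 1/(14.5860*9.9860) = 0.0069
R_1 = 0.1960/(94.7690*9.9860) = 0.0002
R_2 = 0.1640/(17.3700*9.9860) = 0.0009
R_3 = 0.1990/(2.0080*9.9860) = 0.0099
R_conv_out = 1/(31.1260*9.9860) = 0.0032
R_total = 0.0212 K/W
Q = 144.4910 / 0.0212 = 6828.6280 W

R_total = 0.0212 K/W, Q = 6828.6280 W


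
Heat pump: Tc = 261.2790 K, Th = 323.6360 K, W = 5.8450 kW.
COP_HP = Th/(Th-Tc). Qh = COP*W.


COP = 323.6360 / 62.3570 = 5.1901
Qh = 5.1901 * 5.8450 = 30.3358 kW

COP = 5.1901, Qh = 30.3358 kW


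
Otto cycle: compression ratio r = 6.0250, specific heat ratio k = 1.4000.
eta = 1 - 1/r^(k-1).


r^(k-1) = 2.0511
eta = 1 - 1/2.0511 = 0.5125 = 51.2452%

51.2452%


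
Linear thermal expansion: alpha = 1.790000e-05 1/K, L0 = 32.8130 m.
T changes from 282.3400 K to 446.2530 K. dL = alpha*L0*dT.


dT = 163.9130 K
dL = 1.790000e-05 * 32.8130 * 163.9130 = 0.096275 m
L_final = 32.909275 m

dL = 0.096275 m


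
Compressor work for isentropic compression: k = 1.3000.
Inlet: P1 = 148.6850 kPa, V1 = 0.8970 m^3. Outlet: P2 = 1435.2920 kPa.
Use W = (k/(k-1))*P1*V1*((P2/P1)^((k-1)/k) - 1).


(k-1)/k = 0.2308
(P2/P1)^exp = 1.6875
W = 4.3333 * 148.6850 * 0.8970 * (1.6875 - 1) = 397.3069 kJ

397.3069 kJ


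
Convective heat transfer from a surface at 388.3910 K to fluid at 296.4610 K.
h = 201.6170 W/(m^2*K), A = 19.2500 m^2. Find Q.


dT = 91.9300 K
Q = 201.6170 * 19.2500 * 91.9300 = 356792.0281 W

356792.0281 W


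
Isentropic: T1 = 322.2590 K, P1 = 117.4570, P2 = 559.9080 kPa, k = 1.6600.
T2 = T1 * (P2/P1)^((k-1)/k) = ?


(k-1)/k = 0.3976
(P2/P1)^exp = 1.8606
T2 = 322.2590 * 1.8606 = 599.6058 K

599.6058 K


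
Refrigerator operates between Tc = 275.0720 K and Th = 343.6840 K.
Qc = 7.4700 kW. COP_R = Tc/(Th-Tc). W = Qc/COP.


COP = 275.0720 / 68.6120 = 4.0091
W = 7.4700 / 4.0091 = 1.8633 kW

COP = 4.0091, W = 1.8633 kW


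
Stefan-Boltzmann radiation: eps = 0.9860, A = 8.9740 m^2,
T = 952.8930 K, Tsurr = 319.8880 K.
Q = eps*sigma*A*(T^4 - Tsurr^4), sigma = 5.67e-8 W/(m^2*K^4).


T^4 = 8.2447e+11
Tsurr^4 = 1.0471e+10
Q = 0.9860 * 5.67e-8 * 8.9740 * 8.1400e+11 = 408386.6852 W

408386.6852 W


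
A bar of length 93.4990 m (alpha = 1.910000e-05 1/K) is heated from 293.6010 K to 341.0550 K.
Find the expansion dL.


dT = 47.4540 K
dL = 1.910000e-05 * 93.4990 * 47.4540 = 0.084745 m
L_final = 93.583745 m

dL = 0.084745 m


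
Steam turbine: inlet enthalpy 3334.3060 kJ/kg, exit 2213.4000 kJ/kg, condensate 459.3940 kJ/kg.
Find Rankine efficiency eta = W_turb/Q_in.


W = 1120.9060 kJ/kg
Q_in = 2874.9120 kJ/kg
eta = 0.3899 = 38.9892%

eta = 38.9892%


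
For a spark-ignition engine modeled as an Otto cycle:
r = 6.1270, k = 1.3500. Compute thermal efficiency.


r^(k-1) = 1.8860
eta = 1 - 1/1.8860 = 0.4698 = 46.9771%

46.9771%


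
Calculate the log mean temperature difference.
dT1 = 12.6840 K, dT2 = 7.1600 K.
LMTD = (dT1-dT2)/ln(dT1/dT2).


dT1/dT2 = 1.7715
ln(dT1/dT2) = 0.5718
LMTD = 5.5240 / 0.5718 = 9.6602 K

9.6602 K


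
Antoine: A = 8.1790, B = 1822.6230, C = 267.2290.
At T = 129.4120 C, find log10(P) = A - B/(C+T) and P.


C+T = 396.6410
B/(C+T) = 4.5951
log10(P) = 8.1790 - 4.5951 = 3.5839
P = 10^3.5839 = 3835.7895 mmHg

3835.7895 mmHg


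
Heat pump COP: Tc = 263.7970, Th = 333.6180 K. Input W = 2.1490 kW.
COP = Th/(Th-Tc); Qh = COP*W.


COP = 333.6180 / 69.8210 = 4.7782
Qh = 4.7782 * 2.1490 = 10.2683 kW

COP = 4.7782, Qh = 10.2683 kW


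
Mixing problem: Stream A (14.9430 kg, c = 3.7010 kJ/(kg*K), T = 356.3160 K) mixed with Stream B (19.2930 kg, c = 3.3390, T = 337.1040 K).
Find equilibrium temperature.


num = 41421.7282
den = 119.7234
Tf = 345.9786 K

345.9786 K


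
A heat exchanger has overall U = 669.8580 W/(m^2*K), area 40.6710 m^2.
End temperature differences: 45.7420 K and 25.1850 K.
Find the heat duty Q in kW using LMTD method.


LMTD = 34.4472 K
Q = 669.8580 * 40.6710 * 34.4472 = 938472.5299 W = 938.4725 kW

938.4725 kW


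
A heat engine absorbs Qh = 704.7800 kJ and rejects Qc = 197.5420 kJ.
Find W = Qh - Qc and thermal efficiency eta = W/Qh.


W = 704.7800 - 197.5420 = 507.2380 kJ
eta = 507.2380 / 704.7800 = 0.7197 = 71.9711%

W = 507.2380 kJ, eta = 71.9711%


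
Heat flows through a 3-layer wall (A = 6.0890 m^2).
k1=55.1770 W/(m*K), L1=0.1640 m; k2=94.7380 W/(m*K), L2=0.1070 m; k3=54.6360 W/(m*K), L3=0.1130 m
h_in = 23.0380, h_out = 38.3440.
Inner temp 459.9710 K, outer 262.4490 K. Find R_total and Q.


R_conv_in = 1/(23.0380*6.0890) = 0.0071
R_1 = 0.1640/(55.1770*6.0890) = 0.0005
R_2 = 0.1070/(94.7380*6.0890) = 0.0002
R_3 = 0.1130/(54.6360*6.0890) = 0.0003
R_conv_out = 1/(38.3440*6.0890) = 0.0043
R_total = 0.0124 K/W
Q = 197.5220 / 0.0124 = 15897.0720 W

R_total = 0.0124 K/W, Q = 15897.0720 W


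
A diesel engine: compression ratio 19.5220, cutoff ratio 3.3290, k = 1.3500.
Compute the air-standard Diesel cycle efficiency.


r^(k-1) = 2.8293
rc^k = 5.0714
eta = 0.5423 = 54.2331%

54.2331%


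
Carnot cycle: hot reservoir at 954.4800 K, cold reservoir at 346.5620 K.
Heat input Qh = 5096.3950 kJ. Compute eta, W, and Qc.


eta = 1 - 346.5620/954.4800 = 0.6369
W = 0.6369 * 5096.3950 = 3245.9457 kJ
Qc = 5096.3950 - 3245.9457 = 1850.4493 kJ

eta = 63.6910%, W = 3245.9457 kJ, Qc = 1850.4493 kJ


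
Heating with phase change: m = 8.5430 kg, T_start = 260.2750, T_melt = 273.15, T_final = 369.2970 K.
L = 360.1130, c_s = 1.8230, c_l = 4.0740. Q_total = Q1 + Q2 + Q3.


Q1 (sensible, solid) = 8.5430 * 1.8230 * 12.8750 = 200.5138 kJ
Q2 (latent) = 8.5430 * 360.1130 = 3076.4454 kJ
Q3 (sensible, liquid) = 8.5430 * 4.0740 * 96.1470 = 3346.3177 kJ
Q_total = 6623.2769 kJ

6623.2769 kJ


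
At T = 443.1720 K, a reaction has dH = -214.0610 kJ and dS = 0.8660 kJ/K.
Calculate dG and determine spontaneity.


T*dS = 443.1720 * 0.8660 = 383.7870 kJ
dG = -214.0610 - 383.7870 = -597.8480 kJ (spontaneous)

dG = -597.8480 kJ, spontaneous
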